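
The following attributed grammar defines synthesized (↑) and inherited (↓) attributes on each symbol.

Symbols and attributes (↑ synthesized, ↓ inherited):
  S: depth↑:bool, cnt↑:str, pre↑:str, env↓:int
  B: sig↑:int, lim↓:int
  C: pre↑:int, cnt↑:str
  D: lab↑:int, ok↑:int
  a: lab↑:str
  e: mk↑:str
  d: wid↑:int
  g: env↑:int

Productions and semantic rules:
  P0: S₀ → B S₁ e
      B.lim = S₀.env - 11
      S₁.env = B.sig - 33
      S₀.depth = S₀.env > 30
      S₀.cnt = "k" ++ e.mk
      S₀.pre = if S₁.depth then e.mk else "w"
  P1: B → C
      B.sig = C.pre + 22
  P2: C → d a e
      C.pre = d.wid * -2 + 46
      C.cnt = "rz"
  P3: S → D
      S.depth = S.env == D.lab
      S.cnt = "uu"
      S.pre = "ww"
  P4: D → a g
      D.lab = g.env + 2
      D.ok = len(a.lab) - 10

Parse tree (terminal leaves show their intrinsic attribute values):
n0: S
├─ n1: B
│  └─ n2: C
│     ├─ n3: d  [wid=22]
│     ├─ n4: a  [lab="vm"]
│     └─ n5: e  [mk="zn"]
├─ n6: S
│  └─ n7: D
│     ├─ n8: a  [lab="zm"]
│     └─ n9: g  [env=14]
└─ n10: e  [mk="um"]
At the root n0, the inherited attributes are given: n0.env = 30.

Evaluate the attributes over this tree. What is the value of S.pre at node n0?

1. n0.env = 30  [given at root]
2. n1.lim = 19  [S₀.env - 11]
3. n3.wid = 22  [terminal]
4. n4.lab = "vm"  [terminal]
5. n5.mk = "zn"  [terminal]
6. n2.pre = 2  [d.wid * -2 + 46]
7. n2.cnt = "rz"  ["rz"]
8. n1.sig = 24  [C.pre + 22]
9. n6.env = -9  [B.sig - 33]
10. n8.lab = "zm"  [terminal]
11. n9.env = 14  [terminal]
12. n7.lab = 16  [g.env + 2]
13. n7.ok = -8  [len(a.lab) - 10]
14. n6.depth = false  [S.env == D.lab]
15. n6.cnt = "uu"  ["uu"]
16. n6.pre = "ww"  ["ww"]
17. n10.mk = "um"  [terminal]
18. n0.depth = false  [S₀.env > 30]
19. n0.cnt = "kum"  ["k" ++ e.mk]
20. n0.pre = "w"  [if S₁.depth then e.mk else "w"]

"w"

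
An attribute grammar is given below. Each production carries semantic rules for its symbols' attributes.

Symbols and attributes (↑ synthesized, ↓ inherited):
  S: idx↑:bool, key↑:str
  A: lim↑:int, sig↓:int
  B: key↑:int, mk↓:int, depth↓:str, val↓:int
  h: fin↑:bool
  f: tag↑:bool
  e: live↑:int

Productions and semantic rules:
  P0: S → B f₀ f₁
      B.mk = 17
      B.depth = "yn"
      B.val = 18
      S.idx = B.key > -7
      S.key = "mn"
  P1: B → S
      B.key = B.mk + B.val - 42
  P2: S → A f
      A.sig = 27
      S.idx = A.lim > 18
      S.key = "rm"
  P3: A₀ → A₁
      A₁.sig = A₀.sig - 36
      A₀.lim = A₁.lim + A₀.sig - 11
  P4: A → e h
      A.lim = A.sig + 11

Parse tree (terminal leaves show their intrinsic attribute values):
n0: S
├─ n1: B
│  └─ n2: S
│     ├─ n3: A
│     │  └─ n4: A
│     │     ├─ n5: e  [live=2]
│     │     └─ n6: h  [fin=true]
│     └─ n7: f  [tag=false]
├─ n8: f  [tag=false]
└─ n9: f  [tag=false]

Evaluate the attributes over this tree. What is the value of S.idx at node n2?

false

1. n1.mk = 17  [17]
2. n1.depth = "yn"  ["yn"]
3. n1.val = 18  [18]
4. n3.sig = 27  [27]
5. n4.sig = -9  [A₀.sig - 36]
6. n5.live = 2  [terminal]
7. n6.fin = true  [terminal]
8. n4.lim = 2  [A.sig + 11]
9. n3.lim = 18  [A₁.lim + A₀.sig - 11]
10. n7.tag = false  [terminal]
11. n2.idx = false  [A.lim > 18]
12. n2.key = "rm"  ["rm"]
13. n1.key = -7  [B.mk + B.val - 42]
14. n8.tag = false  [terminal]
15. n9.tag = false  [terminal]
16. n0.idx = false  [B.key > -7]
17. n0.key = "mn"  ["mn"]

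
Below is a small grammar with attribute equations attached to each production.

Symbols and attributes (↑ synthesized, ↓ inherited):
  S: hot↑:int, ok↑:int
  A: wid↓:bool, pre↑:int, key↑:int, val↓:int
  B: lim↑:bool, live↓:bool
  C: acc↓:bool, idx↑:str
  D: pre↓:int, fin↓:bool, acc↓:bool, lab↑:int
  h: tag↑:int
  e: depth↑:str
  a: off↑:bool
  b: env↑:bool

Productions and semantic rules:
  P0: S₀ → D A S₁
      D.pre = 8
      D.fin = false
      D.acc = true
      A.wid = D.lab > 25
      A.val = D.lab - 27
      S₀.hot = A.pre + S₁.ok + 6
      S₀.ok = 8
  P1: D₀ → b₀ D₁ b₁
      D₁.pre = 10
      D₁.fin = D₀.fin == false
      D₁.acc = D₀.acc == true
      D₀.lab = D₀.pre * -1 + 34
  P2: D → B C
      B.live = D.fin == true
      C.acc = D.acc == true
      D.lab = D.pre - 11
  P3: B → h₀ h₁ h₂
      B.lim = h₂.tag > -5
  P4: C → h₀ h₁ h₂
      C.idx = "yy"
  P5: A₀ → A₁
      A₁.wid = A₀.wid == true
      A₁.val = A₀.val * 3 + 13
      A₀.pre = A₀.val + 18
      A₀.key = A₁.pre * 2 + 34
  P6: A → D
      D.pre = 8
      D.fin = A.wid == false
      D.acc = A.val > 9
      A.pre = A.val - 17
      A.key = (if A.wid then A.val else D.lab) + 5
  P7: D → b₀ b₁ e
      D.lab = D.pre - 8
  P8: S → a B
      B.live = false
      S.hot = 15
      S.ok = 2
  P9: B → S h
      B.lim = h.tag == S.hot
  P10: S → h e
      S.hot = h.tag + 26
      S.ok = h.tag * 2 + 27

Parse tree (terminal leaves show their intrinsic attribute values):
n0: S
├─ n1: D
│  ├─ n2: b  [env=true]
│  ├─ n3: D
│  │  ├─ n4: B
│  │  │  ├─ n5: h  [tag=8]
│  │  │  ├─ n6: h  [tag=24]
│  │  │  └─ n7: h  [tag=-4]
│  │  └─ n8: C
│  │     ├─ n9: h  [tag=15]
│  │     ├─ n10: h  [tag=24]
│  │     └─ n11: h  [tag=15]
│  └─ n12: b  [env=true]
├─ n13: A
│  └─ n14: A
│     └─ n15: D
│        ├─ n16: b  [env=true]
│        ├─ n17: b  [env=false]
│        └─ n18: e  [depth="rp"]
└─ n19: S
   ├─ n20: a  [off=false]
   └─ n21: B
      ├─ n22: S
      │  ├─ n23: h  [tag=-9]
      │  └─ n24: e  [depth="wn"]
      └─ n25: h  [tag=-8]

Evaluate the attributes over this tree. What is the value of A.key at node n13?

20

1. n1.pre = 8  [8]
2. n1.fin = false  [false]
3. n1.acc = true  [true]
4. n2.env = true  [terminal]
5. n3.pre = 10  [10]
6. n3.fin = true  [D₀.fin == false]
7. n3.acc = true  [D₀.acc == true]
8. n4.live = true  [D.fin == true]
9. n5.tag = 8  [terminal]
10. n6.tag = 24  [terminal]
11. n7.tag = -4  [terminal]
12. n4.lim = true  [h₂.tag > -5]
13. n8.acc = true  [D.acc == true]
14. n9.tag = 15  [terminal]
15. n10.tag = 24  [terminal]
16. n11.tag = 15  [terminal]
17. n8.idx = "yy"  ["yy"]
18. n3.lab = -1  [D.pre - 11]
19. n12.env = true  [terminal]
20. n1.lab = 26  [D₀.pre * -1 + 34]
21. n13.wid = true  [D.lab > 25]
22. n13.val = -1  [D.lab - 27]
23. n14.wid = true  [A₀.wid == true]
24. n14.val = 10  [A₀.val * 3 + 13]
25. n15.pre = 8  [8]
26. n15.fin = false  [A.wid == false]
27. n15.acc = true  [A.val > 9]
28. n16.env = true  [terminal]
29. n17.env = false  [terminal]
30. n18.depth = "rp"  [terminal]
31. n15.lab = 0  [D.pre - 8]
32. n14.pre = -7  [A.val - 17]
33. n14.key = 15  [(if A.wid then A.val else D.lab) + 5]
34. n13.pre = 17  [A₀.val + 18]
35. n13.key = 20  [A₁.pre * 2 + 34]
36. n20.off = false  [terminal]
37. n21.live = false  [false]
38. n23.tag = -9  [terminal]
39. n24.depth = "wn"  [terminal]
40. n22.hot = 17  [h.tag + 26]
41. n22.ok = 9  [h.tag * 2 + 27]
42. n25.tag = -8  [terminal]
43. n21.lim = false  [h.tag == S.hot]
44. n19.hot = 15  [15]
45. n19.ok = 2  [2]
46. n0.hot = 25  [A.pre + S₁.ok + 6]
47. n0.ok = 8  [8]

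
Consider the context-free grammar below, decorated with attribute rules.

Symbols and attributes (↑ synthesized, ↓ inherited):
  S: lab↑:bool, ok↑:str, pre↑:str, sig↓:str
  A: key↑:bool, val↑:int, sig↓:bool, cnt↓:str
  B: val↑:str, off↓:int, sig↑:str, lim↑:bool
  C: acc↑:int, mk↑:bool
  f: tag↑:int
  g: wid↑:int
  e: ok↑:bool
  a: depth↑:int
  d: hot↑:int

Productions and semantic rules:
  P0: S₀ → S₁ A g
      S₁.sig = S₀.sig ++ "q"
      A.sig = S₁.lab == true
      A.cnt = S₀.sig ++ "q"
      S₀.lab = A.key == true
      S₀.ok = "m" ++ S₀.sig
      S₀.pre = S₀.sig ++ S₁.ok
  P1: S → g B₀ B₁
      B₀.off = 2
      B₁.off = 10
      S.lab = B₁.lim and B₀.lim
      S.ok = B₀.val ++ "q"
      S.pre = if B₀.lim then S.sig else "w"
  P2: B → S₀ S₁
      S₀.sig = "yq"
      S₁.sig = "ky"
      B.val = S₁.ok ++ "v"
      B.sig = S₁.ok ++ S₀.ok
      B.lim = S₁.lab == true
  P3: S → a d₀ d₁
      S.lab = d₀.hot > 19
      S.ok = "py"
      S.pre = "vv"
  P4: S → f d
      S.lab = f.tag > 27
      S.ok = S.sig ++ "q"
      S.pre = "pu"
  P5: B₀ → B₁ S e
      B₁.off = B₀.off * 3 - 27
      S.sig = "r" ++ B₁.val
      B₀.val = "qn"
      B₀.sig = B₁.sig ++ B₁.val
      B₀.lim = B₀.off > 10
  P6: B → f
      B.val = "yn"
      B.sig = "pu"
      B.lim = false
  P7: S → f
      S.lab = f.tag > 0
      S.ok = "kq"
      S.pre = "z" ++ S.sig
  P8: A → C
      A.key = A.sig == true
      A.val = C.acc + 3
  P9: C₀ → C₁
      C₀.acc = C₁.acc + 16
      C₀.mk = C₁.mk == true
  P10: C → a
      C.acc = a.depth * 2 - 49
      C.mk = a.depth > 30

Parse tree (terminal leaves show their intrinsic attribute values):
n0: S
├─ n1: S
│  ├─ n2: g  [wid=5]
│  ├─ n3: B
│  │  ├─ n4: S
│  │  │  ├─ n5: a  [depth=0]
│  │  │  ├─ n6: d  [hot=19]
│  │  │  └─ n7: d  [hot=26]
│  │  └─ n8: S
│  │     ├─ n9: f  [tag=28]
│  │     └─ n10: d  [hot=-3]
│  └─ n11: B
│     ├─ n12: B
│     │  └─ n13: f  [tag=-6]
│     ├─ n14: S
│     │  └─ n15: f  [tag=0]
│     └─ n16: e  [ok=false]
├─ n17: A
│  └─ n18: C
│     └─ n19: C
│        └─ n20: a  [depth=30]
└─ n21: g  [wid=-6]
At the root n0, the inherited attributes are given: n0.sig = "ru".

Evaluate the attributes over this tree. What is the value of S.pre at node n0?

"rukyqvq"

1. n0.sig = "ru"  [given at root]
2. n1.sig = "ruq"  [S₀.sig ++ "q"]
3. n2.wid = 5  [terminal]
4. n3.off = 2  [2]
5. n4.sig = "yq"  ["yq"]
6. n5.depth = 0  [terminal]
7. n6.hot = 19  [terminal]
8. n7.hot = 26  [terminal]
9. n4.lab = false  [d₀.hot > 19]
10. n4.ok = "py"  ["py"]
11. n4.pre = "vv"  ["vv"]
12. n8.sig = "ky"  ["ky"]
13. n9.tag = 28  [terminal]
14. n10.hot = -3  [terminal]
15. n8.lab = true  [f.tag > 27]
16. n8.ok = "kyq"  [S.sig ++ "q"]
17. n8.pre = "pu"  ["pu"]
18. n3.val = "kyqv"  [S₁.ok ++ "v"]
19. n3.sig = "kyqpy"  [S₁.ok ++ S₀.ok]
20. n3.lim = true  [S₁.lab == true]
21. n11.off = 10  [10]
22. n12.off = 3  [B₀.off * 3 - 27]
23. n13.tag = -6  [terminal]
24. n12.val = "yn"  ["yn"]
25. n12.sig = "pu"  ["pu"]
26. n12.lim = false  [false]
27. n14.sig = "ryn"  ["r" ++ B₁.val]
28. n15.tag = 0  [terminal]
29. n14.lab = false  [f.tag > 0]
30. n14.ok = "kq"  ["kq"]
31. n14.pre = "zryn"  ["z" ++ S.sig]
32. n16.ok = false  [terminal]
33. n11.val = "qn"  ["qn"]
34. n11.sig = "puyn"  [B₁.sig ++ B₁.val]
35. n11.lim = false  [B₀.off > 10]
36. n1.lab = false  [B₁.lim and B₀.lim]
37. n1.ok = "kyqvq"  [B₀.val ++ "q"]
38. n1.pre = "ruq"  [if B₀.lim then S.sig else "w"]
39. n17.sig = false  [S₁.lab == true]
40. n17.cnt = "ruq"  [S₀.sig ++ "q"]
41. n20.depth = 30  [terminal]
42. n19.acc = 11  [a.depth * 2 - 49]
43. n19.mk = false  [a.depth > 30]
44. n18.acc = 27  [C₁.acc + 16]
45. n18.mk = false  [C₁.mk == true]
46. n17.key = false  [A.sig == true]
47. n17.val = 30  [C.acc + 3]
48. n21.wid = -6  [terminal]
49. n0.lab = false  [A.key == true]
50. n0.ok = "mru"  ["m" ++ S₀.sig]
51. n0.pre = "rukyqvq"  [S₀.sig ++ S₁.ok]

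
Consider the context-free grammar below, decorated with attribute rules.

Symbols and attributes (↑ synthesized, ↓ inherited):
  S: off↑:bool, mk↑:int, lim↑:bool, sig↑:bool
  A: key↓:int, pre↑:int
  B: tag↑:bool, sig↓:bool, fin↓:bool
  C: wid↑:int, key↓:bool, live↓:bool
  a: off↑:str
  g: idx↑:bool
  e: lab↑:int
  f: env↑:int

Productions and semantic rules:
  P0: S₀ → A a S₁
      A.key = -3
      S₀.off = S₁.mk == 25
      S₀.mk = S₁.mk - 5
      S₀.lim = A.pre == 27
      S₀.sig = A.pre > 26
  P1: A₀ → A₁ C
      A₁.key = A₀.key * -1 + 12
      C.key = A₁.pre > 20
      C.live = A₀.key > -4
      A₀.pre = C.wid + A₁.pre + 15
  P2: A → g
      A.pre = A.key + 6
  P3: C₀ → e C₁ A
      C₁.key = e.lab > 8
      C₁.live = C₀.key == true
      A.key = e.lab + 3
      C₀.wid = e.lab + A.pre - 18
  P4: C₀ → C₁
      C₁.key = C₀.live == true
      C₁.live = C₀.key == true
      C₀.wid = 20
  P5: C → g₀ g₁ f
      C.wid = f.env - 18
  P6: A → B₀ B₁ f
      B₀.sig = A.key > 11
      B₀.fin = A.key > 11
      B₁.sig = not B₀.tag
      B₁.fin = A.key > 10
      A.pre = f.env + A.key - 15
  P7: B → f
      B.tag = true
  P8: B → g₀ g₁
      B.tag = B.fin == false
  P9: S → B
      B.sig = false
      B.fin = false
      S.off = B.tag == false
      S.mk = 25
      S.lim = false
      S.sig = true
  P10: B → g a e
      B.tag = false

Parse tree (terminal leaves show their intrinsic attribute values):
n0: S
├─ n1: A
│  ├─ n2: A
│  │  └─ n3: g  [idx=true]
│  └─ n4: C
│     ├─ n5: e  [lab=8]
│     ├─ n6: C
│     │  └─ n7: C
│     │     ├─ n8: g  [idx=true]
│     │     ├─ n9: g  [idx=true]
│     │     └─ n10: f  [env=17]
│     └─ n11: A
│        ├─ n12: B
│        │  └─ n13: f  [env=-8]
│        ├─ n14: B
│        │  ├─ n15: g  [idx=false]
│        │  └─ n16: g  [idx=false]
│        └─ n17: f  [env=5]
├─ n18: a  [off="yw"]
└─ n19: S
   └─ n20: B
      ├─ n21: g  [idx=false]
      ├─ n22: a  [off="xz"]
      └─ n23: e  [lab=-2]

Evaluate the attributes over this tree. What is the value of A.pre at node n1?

1. n1.key = -3  [-3]
2. n2.key = 15  [A₀.key * -1 + 12]
3. n3.idx = true  [terminal]
4. n2.pre = 21  [A.key + 6]
5. n4.key = true  [A₁.pre > 20]
6. n4.live = true  [A₀.key > -4]
7. n5.lab = 8  [terminal]
8. n6.key = false  [e.lab > 8]
9. n6.live = true  [C₀.key == true]
10. n7.key = true  [C₀.live == true]
11. n7.live = false  [C₀.key == true]
12. n8.idx = true  [terminal]
13. n9.idx = true  [terminal]
14. n10.env = 17  [terminal]
15. n7.wid = -1  [f.env - 18]
16. n6.wid = 20  [20]
17. n11.key = 11  [e.lab + 3]
18. n12.sig = false  [A.key > 11]
19. n12.fin = false  [A.key > 11]
20. n13.env = -8  [terminal]
21. n12.tag = true  [true]
22. n14.sig = false  [not B₀.tag]
23. n14.fin = true  [A.key > 10]
24. n15.idx = false  [terminal]
25. n16.idx = false  [terminal]
26. n14.tag = false  [B.fin == false]
27. n17.env = 5  [terminal]
28. n11.pre = 1  [f.env + A.key - 15]
29. n4.wid = -9  [e.lab + A.pre - 18]
30. n1.pre = 27  [C.wid + A₁.pre + 15]
31. n18.off = "yw"  [terminal]
32. n20.sig = false  [false]
33. n20.fin = false  [false]
34. n21.idx = false  [terminal]
35. n22.off = "xz"  [terminal]
36. n23.lab = -2  [terminal]
37. n20.tag = false  [false]
38. n19.off = true  [B.tag == false]
39. n19.mk = 25  [25]
40. n19.lim = false  [false]
41. n19.sig = true  [true]
42. n0.off = true  [S₁.mk == 25]
43. n0.mk = 20  [S₁.mk - 5]
44. n0.lim = true  [A.pre == 27]
45. n0.sig = true  [A.pre > 26]

27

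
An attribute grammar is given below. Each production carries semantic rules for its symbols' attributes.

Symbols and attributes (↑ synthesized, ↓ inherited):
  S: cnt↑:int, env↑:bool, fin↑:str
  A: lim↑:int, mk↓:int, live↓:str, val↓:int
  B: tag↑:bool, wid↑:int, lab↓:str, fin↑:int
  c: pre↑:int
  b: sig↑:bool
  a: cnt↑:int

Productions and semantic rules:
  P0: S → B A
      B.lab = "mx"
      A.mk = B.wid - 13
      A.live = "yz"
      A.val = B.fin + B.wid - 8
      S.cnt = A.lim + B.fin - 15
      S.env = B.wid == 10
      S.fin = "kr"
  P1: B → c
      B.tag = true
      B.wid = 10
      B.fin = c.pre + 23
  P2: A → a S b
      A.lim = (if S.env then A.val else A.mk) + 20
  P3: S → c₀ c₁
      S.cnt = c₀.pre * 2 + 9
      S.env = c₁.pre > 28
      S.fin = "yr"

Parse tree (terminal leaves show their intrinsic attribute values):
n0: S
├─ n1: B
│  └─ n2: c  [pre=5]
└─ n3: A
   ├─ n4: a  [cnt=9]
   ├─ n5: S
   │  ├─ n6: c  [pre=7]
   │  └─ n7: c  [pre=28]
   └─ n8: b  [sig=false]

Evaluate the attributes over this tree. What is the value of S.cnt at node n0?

1. n1.lab = "mx"  ["mx"]
2. n2.pre = 5  [terminal]
3. n1.tag = true  [true]
4. n1.wid = 10  [10]
5. n1.fin = 28  [c.pre + 23]
6. n3.mk = -3  [B.wid - 13]
7. n3.live = "yz"  ["yz"]
8. n3.val = 30  [B.fin + B.wid - 8]
9. n4.cnt = 9  [terminal]
10. n6.pre = 7  [terminal]
11. n7.pre = 28  [terminal]
12. n5.cnt = 23  [c₀.pre * 2 + 9]
13. n5.env = false  [c₁.pre > 28]
14. n5.fin = "yr"  ["yr"]
15. n8.sig = false  [terminal]
16. n3.lim = 17  [(if S.env then A.val else A.mk) + 20]
17. n0.cnt = 30  [A.lim + B.fin - 15]
18. n0.env = true  [B.wid == 10]
19. n0.fin = "kr"  ["kr"]

30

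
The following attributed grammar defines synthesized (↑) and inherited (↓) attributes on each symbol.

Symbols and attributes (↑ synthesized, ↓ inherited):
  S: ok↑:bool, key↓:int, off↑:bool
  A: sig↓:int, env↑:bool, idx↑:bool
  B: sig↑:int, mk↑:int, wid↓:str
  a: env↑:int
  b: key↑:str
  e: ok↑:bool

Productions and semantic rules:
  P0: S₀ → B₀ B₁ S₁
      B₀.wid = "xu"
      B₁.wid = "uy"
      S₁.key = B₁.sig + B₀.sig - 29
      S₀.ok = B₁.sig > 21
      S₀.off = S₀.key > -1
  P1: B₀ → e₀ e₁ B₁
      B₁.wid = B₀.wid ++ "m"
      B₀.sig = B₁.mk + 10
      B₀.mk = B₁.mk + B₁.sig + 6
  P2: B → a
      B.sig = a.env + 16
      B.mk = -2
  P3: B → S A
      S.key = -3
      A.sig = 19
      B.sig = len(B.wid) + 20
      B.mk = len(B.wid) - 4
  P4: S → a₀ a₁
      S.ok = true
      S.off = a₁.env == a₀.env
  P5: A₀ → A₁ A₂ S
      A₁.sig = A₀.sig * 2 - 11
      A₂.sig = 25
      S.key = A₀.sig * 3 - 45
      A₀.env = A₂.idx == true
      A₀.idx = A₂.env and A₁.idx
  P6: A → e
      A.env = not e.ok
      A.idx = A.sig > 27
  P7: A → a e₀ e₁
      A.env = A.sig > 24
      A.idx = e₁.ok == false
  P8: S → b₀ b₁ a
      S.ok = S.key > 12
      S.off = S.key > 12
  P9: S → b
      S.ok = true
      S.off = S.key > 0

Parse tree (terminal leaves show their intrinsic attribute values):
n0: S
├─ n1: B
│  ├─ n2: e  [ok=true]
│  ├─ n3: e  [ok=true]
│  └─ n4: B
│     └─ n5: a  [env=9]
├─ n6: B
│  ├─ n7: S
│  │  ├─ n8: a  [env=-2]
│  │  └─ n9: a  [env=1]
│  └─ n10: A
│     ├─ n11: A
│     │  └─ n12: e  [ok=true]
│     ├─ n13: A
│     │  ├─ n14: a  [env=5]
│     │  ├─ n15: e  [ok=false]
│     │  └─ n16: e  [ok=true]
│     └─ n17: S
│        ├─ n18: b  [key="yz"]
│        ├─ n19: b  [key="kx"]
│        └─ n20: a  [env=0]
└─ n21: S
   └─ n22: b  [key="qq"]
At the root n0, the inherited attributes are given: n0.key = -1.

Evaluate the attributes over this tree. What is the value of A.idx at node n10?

1. n0.key = -1  [given at root]
2. n1.wid = "xu"  ["xu"]
3. n2.ok = true  [terminal]
4. n3.ok = true  [terminal]
5. n4.wid = "xum"  [B₀.wid ++ "m"]
6. n5.env = 9  [terminal]
7. n4.sig = 25  [a.env + 16]
8. n4.mk = -2  [-2]
9. n1.sig = 8  [B₁.mk + 10]
10. n1.mk = 29  [B₁.mk + B₁.sig + 6]
11. n6.wid = "uy"  ["uy"]
12. n7.key = -3  [-3]
13. n8.env = -2  [terminal]
14. n9.env = 1  [terminal]
15. n7.ok = true  [true]
16. n7.off = false  [a₁.env == a₀.env]
17. n10.sig = 19  [19]
18. n11.sig = 27  [A₀.sig * 2 - 11]
19. n12.ok = true  [terminal]
20. n11.env = false  [not e.ok]
21. n11.idx = false  [A.sig > 27]
22. n13.sig = 25  [25]
23. n14.env = 5  [terminal]
24. n15.ok = false  [terminal]
25. n16.ok = true  [terminal]
26. n13.env = true  [A.sig > 24]
27. n13.idx = false  [e₁.ok == false]
28. n17.key = 12  [A₀.sig * 3 - 45]
29. n18.key = "yz"  [terminal]
30. n19.key = "kx"  [terminal]
31. n20.env = 0  [terminal]
32. n17.ok = false  [S.key > 12]
33. n17.off = false  [S.key > 12]
34. n10.env = false  [A₂.idx == true]
35. n10.idx = false  [A₂.env and A₁.idx]
36. n6.sig = 22  [len(B.wid) + 20]
37. n6.mk = -2  [len(B.wid) - 4]
38. n21.key = 1  [B₁.sig + B₀.sig - 29]
39. n22.key = "qq"  [terminal]
40. n21.ok = true  [true]
41. n21.off = true  [S.key > 0]
42. n0.ok = true  [B₁.sig > 21]
43. n0.off = false  [S₀.key > -1]

false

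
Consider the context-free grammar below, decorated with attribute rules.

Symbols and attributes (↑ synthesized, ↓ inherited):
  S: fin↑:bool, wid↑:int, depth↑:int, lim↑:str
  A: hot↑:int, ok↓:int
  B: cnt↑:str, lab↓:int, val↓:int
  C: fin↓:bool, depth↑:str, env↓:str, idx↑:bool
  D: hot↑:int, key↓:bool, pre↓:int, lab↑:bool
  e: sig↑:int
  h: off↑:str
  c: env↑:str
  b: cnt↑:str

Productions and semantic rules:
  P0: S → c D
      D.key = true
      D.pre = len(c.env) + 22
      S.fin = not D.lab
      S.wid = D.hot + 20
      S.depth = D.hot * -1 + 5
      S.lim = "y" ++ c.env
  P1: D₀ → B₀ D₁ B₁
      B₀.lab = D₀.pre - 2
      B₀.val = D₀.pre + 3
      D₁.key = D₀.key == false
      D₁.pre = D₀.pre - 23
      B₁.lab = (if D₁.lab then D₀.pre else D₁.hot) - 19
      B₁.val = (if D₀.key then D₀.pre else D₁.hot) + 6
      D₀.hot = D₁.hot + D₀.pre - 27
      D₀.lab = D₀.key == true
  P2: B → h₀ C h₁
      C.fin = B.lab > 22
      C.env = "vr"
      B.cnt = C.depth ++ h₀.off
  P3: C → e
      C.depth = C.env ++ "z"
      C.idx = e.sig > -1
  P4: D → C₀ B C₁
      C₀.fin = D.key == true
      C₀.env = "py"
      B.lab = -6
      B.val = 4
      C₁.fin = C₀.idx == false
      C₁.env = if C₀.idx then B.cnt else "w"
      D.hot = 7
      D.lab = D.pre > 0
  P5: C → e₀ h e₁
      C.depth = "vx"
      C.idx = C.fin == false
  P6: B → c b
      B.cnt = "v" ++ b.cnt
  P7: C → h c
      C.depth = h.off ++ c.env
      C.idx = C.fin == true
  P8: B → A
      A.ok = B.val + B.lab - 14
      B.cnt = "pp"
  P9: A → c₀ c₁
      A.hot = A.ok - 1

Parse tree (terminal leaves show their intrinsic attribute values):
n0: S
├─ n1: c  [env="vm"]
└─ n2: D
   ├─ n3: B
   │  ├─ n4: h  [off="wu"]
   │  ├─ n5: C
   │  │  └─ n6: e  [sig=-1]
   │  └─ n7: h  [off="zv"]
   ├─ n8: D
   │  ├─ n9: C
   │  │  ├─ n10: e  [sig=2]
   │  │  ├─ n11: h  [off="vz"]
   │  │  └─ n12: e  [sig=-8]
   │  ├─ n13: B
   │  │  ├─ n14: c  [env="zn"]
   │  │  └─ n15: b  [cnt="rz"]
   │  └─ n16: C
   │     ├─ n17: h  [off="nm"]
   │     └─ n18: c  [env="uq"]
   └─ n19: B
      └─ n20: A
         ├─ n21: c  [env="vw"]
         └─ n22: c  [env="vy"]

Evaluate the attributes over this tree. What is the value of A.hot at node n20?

20

1. n1.env = "vm"  [terminal]
2. n2.key = true  [true]
3. n2.pre = 24  [len(c.env) + 22]
4. n3.lab = 22  [D₀.pre - 2]
5. n3.val = 27  [D₀.pre + 3]
6. n4.off = "wu"  [terminal]
7. n5.fin = false  [B.lab > 22]
8. n5.env = "vr"  ["vr"]
9. n6.sig = -1  [terminal]
10. n5.depth = "vrz"  [C.env ++ "z"]
11. n5.idx = false  [e.sig > -1]
12. n7.off = "zv"  [terminal]
13. n3.cnt = "vrzwu"  [C.depth ++ h₀.off]
14. n8.key = false  [D₀.key == false]
15. n8.pre = 1  [D₀.pre - 23]
16. n9.fin = false  [D.key == true]
17. n9.env = "py"  ["py"]
18. n10.sig = 2  [terminal]
19. n11.off = "vz"  [terminal]
20. n12.sig = -8  [terminal]
21. n9.depth = "vx"  ["vx"]
22. n9.idx = true  [C.fin == false]
23. n13.lab = -6  [-6]
24. n13.val = 4  [4]
25. n14.env = "zn"  [terminal]
26. n15.cnt = "rz"  [terminal]
27. n13.cnt = "vrz"  ["v" ++ b.cnt]
28. n16.fin = false  [C₀.idx == false]
29. n16.env = "vrz"  [if C₀.idx then B.cnt else "w"]
30. n17.off = "nm"  [terminal]
31. n18.env = "uq"  [terminal]
32. n16.depth = "nmuq"  [h.off ++ c.env]
33. n16.idx = false  [C.fin == true]
34. n8.hot = 7  [7]
35. n8.lab = true  [D.pre > 0]
36. n19.lab = 5  [(if D₁.lab then D₀.pre else D₁.hot) - 19]
37. n19.val = 30  [(if D₀.key then D₀.pre else D₁.hot) + 6]
38. n20.ok = 21  [B.val + B.lab - 14]
39. n21.env = "vw"  [terminal]
40. n22.env = "vy"  [terminal]
41. n20.hot = 20  [A.ok - 1]
42. n19.cnt = "pp"  ["pp"]
43. n2.hot = 4  [D₁.hot + D₀.pre - 27]
44. n2.lab = true  [D₀.key == true]
45. n0.fin = false  [not D.lab]
46. n0.wid = 24  [D.hot + 20]
47. n0.depth = 1  [D.hot * -1 + 5]
48. n0.lim = "yvm"  ["y" ++ c.env]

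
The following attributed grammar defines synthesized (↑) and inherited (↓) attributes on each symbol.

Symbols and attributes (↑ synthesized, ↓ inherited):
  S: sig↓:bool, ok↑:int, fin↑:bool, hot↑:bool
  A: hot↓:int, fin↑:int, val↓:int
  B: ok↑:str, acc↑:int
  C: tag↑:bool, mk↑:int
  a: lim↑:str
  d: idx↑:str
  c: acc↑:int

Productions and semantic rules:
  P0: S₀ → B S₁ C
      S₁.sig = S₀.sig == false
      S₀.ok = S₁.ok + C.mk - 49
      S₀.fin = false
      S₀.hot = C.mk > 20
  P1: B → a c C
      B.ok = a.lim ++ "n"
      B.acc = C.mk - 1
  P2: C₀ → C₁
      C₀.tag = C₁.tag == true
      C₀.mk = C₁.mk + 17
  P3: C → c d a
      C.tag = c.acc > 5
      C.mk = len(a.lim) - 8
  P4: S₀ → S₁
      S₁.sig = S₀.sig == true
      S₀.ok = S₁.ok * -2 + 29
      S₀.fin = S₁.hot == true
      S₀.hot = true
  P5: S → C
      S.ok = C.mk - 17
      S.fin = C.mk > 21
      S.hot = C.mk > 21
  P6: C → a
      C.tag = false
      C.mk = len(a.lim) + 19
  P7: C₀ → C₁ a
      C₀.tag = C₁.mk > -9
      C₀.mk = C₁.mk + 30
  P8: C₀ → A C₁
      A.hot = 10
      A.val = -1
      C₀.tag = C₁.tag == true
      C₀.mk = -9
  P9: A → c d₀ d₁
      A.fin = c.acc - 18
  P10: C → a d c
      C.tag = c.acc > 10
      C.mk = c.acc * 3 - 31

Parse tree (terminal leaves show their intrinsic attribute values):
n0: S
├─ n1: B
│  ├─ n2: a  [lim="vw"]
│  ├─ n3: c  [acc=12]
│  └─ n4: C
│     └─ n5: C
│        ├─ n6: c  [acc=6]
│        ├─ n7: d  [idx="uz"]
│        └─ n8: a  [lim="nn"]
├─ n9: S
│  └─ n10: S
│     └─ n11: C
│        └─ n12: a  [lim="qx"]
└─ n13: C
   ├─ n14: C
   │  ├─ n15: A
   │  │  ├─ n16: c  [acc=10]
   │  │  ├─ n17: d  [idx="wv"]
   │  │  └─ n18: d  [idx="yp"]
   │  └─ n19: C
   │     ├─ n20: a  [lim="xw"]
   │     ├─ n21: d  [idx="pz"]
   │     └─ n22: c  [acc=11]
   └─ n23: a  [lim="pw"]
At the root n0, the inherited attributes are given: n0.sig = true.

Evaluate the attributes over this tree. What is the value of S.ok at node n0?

1. n0.sig = true  [given at root]
2. n2.lim = "vw"  [terminal]
3. n3.acc = 12  [terminal]
4. n6.acc = 6  [terminal]
5. n7.idx = "uz"  [terminal]
6. n8.lim = "nn"  [terminal]
7. n5.tag = true  [c.acc > 5]
8. n5.mk = -6  [len(a.lim) - 8]
9. n4.tag = true  [C₁.tag == true]
10. n4.mk = 11  [C₁.mk + 17]
11. n1.ok = "vwn"  [a.lim ++ "n"]
12. n1.acc = 10  [C.mk - 1]
13. n9.sig = false  [S₀.sig == false]
14. n10.sig = false  [S₀.sig == true]
15. n12.lim = "qx"  [terminal]
16. n11.tag = false  [false]
17. n11.mk = 21  [len(a.lim) + 19]
18. n10.ok = 4  [C.mk - 17]
19. n10.fin = false  [C.mk > 21]
20. n10.hot = false  [C.mk > 21]
21. n9.ok = 21  [S₁.ok * -2 + 29]
22. n9.fin = false  [S₁.hot == true]
23. n9.hot = true  [true]
24. n15.hot = 10  [10]
25. n15.val = -1  [-1]
26. n16.acc = 10  [terminal]
27. n17.idx = "wv"  [terminal]
28. n18.idx = "yp"  [terminal]
29. n15.fin = -8  [c.acc - 18]
30. n20.lim = "xw"  [terminal]
31. n21.idx = "pz"  [terminal]
32. n22.acc = 11  [terminal]
33. n19.tag = true  [c.acc > 10]
34. n19.mk = 2  [c.acc * 3 - 31]
35. n14.tag = true  [C₁.tag == true]
36. n14.mk = -9  [-9]
37. n23.lim = "pw"  [terminal]
38. n13.tag = false  [C₁.mk > -9]
39. n13.mk = 21  [C₁.mk + 30]
40. n0.ok = -7  [S₁.ok + C.mk - 49]
41. n0.fin = false  [false]
42. n0.hot = true  [C.mk > 20]

-7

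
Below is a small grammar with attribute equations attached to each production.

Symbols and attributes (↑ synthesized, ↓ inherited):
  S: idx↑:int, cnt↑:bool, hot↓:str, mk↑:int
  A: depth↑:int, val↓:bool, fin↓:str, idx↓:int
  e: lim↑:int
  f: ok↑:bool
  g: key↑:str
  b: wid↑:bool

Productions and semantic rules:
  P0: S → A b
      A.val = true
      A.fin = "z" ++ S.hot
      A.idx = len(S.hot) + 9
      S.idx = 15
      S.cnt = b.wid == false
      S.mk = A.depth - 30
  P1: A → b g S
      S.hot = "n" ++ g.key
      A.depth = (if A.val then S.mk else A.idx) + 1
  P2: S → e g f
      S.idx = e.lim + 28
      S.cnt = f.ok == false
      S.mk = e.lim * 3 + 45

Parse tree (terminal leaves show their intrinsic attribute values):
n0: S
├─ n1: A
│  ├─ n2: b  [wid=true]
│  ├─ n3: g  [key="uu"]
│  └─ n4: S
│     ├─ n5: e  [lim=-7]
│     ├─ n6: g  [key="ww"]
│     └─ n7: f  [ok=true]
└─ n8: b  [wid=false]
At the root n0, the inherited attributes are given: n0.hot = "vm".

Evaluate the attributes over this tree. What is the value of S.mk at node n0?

1. n0.hot = "vm"  [given at root]
2. n1.val = true  [true]
3. n1.fin = "zvm"  ["z" ++ S.hot]
4. n1.idx = 11  [len(S.hot) + 9]
5. n2.wid = true  [terminal]
6. n3.key = "uu"  [terminal]
7. n4.hot = "nuu"  ["n" ++ g.key]
8. n5.lim = -7  [terminal]
9. n6.key = "ww"  [terminal]
10. n7.ok = true  [terminal]
11. n4.idx = 21  [e.lim + 28]
12. n4.cnt = false  [f.ok == false]
13. n4.mk = 24  [e.lim * 3 + 45]
14. n1.depth = 25  [(if A.val then S.mk else A.idx) + 1]
15. n8.wid = false  [terminal]
16. n0.idx = 15  [15]
17. n0.cnt = true  [b.wid == false]
18. n0.mk = -5  [A.depth - 30]

-5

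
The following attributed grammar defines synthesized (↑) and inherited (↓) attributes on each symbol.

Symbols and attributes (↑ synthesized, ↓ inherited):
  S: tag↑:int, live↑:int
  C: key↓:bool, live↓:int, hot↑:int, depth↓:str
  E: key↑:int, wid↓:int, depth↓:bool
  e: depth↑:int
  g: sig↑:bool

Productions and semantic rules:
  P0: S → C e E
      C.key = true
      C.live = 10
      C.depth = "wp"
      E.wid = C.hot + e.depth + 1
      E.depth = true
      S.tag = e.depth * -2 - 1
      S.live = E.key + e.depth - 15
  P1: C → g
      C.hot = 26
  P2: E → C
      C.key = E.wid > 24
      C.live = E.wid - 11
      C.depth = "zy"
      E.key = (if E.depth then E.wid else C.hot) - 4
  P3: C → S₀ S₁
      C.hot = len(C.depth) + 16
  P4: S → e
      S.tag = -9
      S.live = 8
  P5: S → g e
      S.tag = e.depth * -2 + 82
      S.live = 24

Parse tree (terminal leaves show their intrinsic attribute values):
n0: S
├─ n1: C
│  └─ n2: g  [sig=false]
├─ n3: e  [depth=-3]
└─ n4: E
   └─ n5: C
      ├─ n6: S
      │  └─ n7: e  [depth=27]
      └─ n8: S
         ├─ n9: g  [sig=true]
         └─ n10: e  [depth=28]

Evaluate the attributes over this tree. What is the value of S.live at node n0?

1. n1.key = true  [true]
2. n1.live = 10  [10]
3. n1.depth = "wp"  ["wp"]
4. n2.sig = false  [terminal]
5. n1.hot = 26  [26]
6. n3.depth = -3  [terminal]
7. n4.wid = 24  [C.hot + e.depth + 1]
8. n4.depth = true  [true]
9. n5.key = false  [E.wid > 24]
10. n5.live = 13  [E.wid - 11]
11. n5.depth = "zy"  ["zy"]
12. n7.depth = 27  [terminal]
13. n6.tag = -9  [-9]
14. n6.live = 8  [8]
15. n9.sig = true  [terminal]
16. n10.depth = 28  [terminal]
17. n8.tag = 26  [e.depth * -2 + 82]
18. n8.live = 24  [24]
19. n5.hot = 18  [len(C.depth) + 16]
20. n4.key = 20  [(if E.depth then E.wid else C.hot) - 4]
21. n0.tag = 5  [e.depth * -2 - 1]
22. n0.live = 2  [E.key + e.depth - 15]

2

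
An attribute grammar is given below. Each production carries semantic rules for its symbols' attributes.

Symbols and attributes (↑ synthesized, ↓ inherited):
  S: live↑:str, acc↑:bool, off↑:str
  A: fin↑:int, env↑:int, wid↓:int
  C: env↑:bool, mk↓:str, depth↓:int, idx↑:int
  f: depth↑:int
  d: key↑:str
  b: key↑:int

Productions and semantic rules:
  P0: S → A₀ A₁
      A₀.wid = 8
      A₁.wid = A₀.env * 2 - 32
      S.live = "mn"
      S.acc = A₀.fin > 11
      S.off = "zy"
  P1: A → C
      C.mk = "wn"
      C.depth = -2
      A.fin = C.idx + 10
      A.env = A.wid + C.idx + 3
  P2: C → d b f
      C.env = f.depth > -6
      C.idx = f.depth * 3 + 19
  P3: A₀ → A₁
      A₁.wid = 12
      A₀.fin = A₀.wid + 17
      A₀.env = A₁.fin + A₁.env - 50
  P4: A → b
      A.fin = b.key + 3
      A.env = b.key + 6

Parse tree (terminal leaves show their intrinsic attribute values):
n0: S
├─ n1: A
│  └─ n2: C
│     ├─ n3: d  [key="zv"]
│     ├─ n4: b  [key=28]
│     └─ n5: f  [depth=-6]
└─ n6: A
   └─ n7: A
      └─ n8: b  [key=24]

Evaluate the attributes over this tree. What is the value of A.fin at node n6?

9

1. n1.wid = 8  [8]
2. n2.mk = "wn"  ["wn"]
3. n2.depth = -2  [-2]
4. n3.key = "zv"  [terminal]
5. n4.key = 28  [terminal]
6. n5.depth = -6  [terminal]
7. n2.env = false  [f.depth > -6]
8. n2.idx = 1  [f.depth * 3 + 19]
9. n1.fin = 11  [C.idx + 10]
10. n1.env = 12  [A.wid + C.idx + 3]
11. n6.wid = -8  [A₀.env * 2 - 32]
12. n7.wid = 12  [12]
13. n8.key = 24  [terminal]
14. n7.fin = 27  [b.key + 3]
15. n7.env = 30  [b.key + 6]
16. n6.fin = 9  [A₀.wid + 17]
17. n6.env = 7  [A₁.fin + A₁.env - 50]
18. n0.live = "mn"  ["mn"]
19. n0.acc = false  [A₀.fin > 11]
20. n0.off = "zy"  ["zy"]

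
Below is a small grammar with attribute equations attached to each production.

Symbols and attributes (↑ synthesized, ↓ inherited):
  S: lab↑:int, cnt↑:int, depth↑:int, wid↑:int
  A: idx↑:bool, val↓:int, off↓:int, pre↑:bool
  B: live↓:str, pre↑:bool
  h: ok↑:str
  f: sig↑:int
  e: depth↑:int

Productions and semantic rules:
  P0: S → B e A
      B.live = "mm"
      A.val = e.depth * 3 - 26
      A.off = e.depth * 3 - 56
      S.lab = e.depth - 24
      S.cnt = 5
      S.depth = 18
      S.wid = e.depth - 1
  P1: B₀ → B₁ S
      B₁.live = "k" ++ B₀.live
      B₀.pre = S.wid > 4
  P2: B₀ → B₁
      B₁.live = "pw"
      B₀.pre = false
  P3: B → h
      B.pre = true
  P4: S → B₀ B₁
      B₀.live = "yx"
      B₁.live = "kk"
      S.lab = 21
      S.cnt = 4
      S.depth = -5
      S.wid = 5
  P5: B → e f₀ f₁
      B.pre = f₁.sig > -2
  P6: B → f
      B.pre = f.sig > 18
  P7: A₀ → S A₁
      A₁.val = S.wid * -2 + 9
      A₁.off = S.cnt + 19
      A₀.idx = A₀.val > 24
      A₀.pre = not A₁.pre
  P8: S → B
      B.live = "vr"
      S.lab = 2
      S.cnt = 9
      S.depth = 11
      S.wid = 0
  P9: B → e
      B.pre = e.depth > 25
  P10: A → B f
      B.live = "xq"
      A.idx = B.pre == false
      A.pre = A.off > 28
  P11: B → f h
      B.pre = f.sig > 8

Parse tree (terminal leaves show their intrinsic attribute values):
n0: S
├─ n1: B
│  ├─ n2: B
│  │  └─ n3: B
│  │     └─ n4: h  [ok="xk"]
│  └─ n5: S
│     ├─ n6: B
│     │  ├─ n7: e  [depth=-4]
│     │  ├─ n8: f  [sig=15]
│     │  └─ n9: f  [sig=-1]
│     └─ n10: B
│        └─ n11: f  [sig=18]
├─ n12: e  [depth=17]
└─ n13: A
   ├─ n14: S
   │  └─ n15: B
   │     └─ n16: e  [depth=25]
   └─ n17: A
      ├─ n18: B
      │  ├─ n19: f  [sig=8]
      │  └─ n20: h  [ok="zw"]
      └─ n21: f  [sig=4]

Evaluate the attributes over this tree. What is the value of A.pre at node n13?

true

1. n1.live = "mm"  ["mm"]
2. n2.live = "kmm"  ["k" ++ B₀.live]
3. n3.live = "pw"  ["pw"]
4. n4.ok = "xk"  [terminal]
5. n3.pre = true  [true]
6. n2.pre = false  [false]
7. n6.live = "yx"  ["yx"]
8. n7.depth = -4  [terminal]
9. n8.sig = 15  [terminal]
10. n9.sig = -1  [terminal]
11. n6.pre = true  [f₁.sig > -2]
12. n10.live = "kk"  ["kk"]
13. n11.sig = 18  [terminal]
14. n10.pre = false  [f.sig > 18]
15. n5.lab = 21  [21]
16. n5.cnt = 4  [4]
17. n5.depth = -5  [-5]
18. n5.wid = 5  [5]
19. n1.pre = true  [S.wid > 4]
20. n12.depth = 17  [terminal]
21. n13.val = 25  [e.depth * 3 - 26]
22. n13.off = -5  [e.depth * 3 - 56]
23. n15.live = "vr"  ["vr"]
24. n16.depth = 25  [terminal]
25. n15.pre = false  [e.depth > 25]
26. n14.lab = 2  [2]
27. n14.cnt = 9  [9]
28. n14.depth = 11  [11]
29. n14.wid = 0  [0]
30. n17.val = 9  [S.wid * -2 + 9]
31. n17.off = 28  [S.cnt + 19]
32. n18.live = "xq"  ["xq"]
33. n19.sig = 8  [terminal]
34. n20.ok = "zw"  [terminal]
35. n18.pre = false  [f.sig > 8]
36. n21.sig = 4  [terminal]
37. n17.idx = true  [B.pre == false]
38. n17.pre = false  [A.off > 28]
39. n13.idx = true  [A₀.val > 24]
40. n13.pre = true  [not A₁.pre]
41. n0.lab = -7  [e.depth - 24]
42. n0.cnt = 5  [5]
43. n0.depth = 18  [18]
44. n0.wid = 16  [e.depth - 1]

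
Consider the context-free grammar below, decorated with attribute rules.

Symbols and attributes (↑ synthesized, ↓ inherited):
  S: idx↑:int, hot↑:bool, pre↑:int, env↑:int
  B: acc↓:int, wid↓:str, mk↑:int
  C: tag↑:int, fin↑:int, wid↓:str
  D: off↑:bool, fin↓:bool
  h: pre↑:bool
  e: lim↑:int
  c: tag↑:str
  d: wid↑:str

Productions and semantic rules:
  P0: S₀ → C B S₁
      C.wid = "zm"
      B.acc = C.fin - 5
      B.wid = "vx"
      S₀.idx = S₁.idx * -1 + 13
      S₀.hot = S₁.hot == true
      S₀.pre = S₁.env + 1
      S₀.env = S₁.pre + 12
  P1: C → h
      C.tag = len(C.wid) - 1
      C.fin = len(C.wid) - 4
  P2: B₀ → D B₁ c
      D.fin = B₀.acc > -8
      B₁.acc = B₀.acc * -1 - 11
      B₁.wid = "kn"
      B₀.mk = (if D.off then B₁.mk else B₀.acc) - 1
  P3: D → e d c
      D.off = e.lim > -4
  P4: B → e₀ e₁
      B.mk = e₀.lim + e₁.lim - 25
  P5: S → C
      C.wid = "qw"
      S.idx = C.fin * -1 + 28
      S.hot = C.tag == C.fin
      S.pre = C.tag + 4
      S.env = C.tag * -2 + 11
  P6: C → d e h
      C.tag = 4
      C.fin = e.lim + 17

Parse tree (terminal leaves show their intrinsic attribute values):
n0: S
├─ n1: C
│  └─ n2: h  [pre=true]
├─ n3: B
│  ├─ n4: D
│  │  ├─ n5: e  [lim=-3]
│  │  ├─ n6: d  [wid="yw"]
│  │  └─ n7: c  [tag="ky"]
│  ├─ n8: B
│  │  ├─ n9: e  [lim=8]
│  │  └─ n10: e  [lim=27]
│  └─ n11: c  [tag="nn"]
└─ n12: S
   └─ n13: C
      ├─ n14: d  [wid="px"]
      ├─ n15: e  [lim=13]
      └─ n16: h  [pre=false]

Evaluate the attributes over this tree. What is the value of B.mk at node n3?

9

1. n1.wid = "zm"  ["zm"]
2. n2.pre = true  [terminal]
3. n1.tag = 1  [len(C.wid) - 1]
4. n1.fin = -2  [len(C.wid) - 4]
5. n3.acc = -7  [C.fin - 5]
6. n3.wid = "vx"  ["vx"]
7. n4.fin = true  [B₀.acc > -8]
8. n5.lim = -3  [terminal]
9. n6.wid = "yw"  [terminal]
10. n7.tag = "ky"  [terminal]
11. n4.off = true  [e.lim > -4]
12. n8.acc = -4  [B₀.acc * -1 - 11]
13. n8.wid = "kn"  ["kn"]
14. n9.lim = 8  [terminal]
15. n10.lim = 27  [terminal]
16. n8.mk = 10  [e₀.lim + e₁.lim - 25]
17. n11.tag = "nn"  [terminal]
18. n3.mk = 9  [(if D.off then B₁.mk else B₀.acc) - 1]
19. n13.wid = "qw"  ["qw"]
20. n14.wid = "px"  [terminal]
21. n15.lim = 13  [terminal]
22. n16.pre = false  [terminal]
23. n13.tag = 4  [4]
24. n13.fin = 30  [e.lim + 17]
25. n12.idx = -2  [C.fin * -1 + 28]
26. n12.hot = false  [C.tag == C.fin]
27. n12.pre = 8  [C.tag + 4]
28. n12.env = 3  [C.tag * -2 + 11]
29. n0.idx = 15  [S₁.idx * -1 + 13]
30. n0.hot = false  [S₁.hot == true]
31. n0.pre = 4  [S₁.env + 1]
32. n0.env = 20  [S₁.pre + 12]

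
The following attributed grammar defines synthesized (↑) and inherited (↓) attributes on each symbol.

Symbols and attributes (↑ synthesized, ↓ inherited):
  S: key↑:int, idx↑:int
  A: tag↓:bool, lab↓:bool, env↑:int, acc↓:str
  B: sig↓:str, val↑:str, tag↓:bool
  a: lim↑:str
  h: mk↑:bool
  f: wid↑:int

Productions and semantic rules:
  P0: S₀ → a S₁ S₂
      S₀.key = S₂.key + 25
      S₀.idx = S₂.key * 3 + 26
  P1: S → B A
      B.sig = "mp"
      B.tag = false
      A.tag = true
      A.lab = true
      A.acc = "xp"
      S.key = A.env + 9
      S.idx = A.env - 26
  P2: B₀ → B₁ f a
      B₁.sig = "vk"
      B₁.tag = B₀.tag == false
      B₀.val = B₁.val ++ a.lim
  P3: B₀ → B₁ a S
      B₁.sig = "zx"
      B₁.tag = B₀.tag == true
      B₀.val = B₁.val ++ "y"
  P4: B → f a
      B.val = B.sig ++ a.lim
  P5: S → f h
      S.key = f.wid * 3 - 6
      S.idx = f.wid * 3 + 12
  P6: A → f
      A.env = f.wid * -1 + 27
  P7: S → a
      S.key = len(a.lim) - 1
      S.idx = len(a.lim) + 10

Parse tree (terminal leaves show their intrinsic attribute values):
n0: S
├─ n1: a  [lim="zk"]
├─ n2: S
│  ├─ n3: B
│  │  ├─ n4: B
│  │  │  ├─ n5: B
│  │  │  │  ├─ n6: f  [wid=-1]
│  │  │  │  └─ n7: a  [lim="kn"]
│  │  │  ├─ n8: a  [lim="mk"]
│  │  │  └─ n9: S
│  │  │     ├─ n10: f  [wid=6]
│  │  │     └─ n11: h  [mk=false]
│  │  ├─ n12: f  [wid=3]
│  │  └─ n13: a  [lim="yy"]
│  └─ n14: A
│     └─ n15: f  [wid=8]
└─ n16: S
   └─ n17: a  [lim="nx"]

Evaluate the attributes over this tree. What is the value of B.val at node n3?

"zxknyyy"

1. n1.lim = "zk"  [terminal]
2. n3.sig = "mp"  ["mp"]
3. n3.tag = false  [false]
4. n4.sig = "vk"  ["vk"]
5. n4.tag = true  [B₀.tag == false]
6. n5.sig = "zx"  ["zx"]
7. n5.tag = true  [B₀.tag == true]
8. n6.wid = -1  [terminal]
9. n7.lim = "kn"  [terminal]
10. n5.val = "zxkn"  [B.sig ++ a.lim]
11. n8.lim = "mk"  [terminal]
12. n10.wid = 6  [terminal]
13. n11.mk = false  [terminal]
14. n9.key = 12  [f.wid * 3 - 6]
15. n9.idx = 30  [f.wid * 3 + 12]
16. n4.val = "zxkny"  [B₁.val ++ "y"]
17. n12.wid = 3  [terminal]
18. n13.lim = "yy"  [terminal]
19. n3.val = "zxknyyy"  [B₁.val ++ a.lim]
20. n14.tag = true  [true]
21. n14.lab = true  [true]
22. n14.acc = "xp"  ["xp"]
23. n15.wid = 8  [terminal]
24. n14.env = 19  [f.wid * -1 + 27]
25. n2.key = 28  [A.env + 9]
26. n2.idx = -7  [A.env - 26]
27. n17.lim = "nx"  [terminal]
28. n16.key = 1  [len(a.lim) - 1]
29. n16.idx = 12  [len(a.lim) + 10]
30. n0.key = 26  [S₂.key + 25]
31. n0.idx = 29  [S₂.key * 3 + 26]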